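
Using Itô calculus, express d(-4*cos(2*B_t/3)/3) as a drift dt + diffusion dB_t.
d(-4*cos(2*B_t/3)/3) = (8*cos(2*B_t/3)/27) dt + (8*sin(2*B_t/3)/9) dB_t

Itô's formula for f(B_t) gives d f(B_t) = f'(B_t) dB_t + (1/2) f''(B_t) dt. Compute derivatives of f(x) = -4*cos(2*x/3)/3:
  f'(x)  = 8*sin(2*x/3)/9
  f''(x) = 16*cos(2*x/3)/27
Substitute x = B_t and multiply the f'' term by 1/2:
  drift     = (1/2) * (16*cos(2*x/3)/27) evaluated at B_t = 8*cos(2*B_t/3)/27
  diffusion = (8*sin(2*x/3)/9) evaluated at B_t = 8*sin(2*B_t/3)/9
Therefore d(-4*cos(2*B_t/3)/3) = (8*cos(2*B_t/3)/27) dt + (8*sin(2*B_t/3)/9) dB_t.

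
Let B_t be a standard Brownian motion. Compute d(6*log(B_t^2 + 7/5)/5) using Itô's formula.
d(6*log(B_t^2 + 7/5)/5) = (6*(7 - 5*B_t^2)/(5*B_t^2 + 7)^2) dt + (12*B_t/(5*B_t^2 + 7)) dB_t

Itô's formula for f(B_t) gives d f(B_t) = f'(B_t) dB_t + (1/2) f''(B_t) dt. Compute derivatives of f(x) = 6*log(x^2 + 7/5)/5:
  f'(x)  = 12*x/(5*x^2 + 7)
  f''(x) = 12*(7 - 5*x^2)/(5*x^2 + 7)^2
Substitute x = B_t and multiply the f'' term by 1/2:
  drift     = (1/2) * (12*(7 - 5*x^2)/(5*x^2 + 7)^2) evaluated at B_t = 6*(7 - 5*B_t^2)/(5*B_t^2 + 7)^2
  diffusion = (12*x/(5*x^2 + 7)) evaluated at B_t = 12*B_t/(5*B_t^2 + 7)
Therefore d(6*log(B_t^2 + 7/5)/5) = (6*(7 - 5*B_t^2)/(5*B_t^2 + 7)^2) dt + (12*B_t/(5*B_t^2 + 7)) dB_t.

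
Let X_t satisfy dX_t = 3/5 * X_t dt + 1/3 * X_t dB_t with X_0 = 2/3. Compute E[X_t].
E[X_t] = 2*exp(3*t/5)/3

For GBM dX = mu X dt + sigma X dB with X_0 = x_0, apply Itô to Y = log X: dY = (mu - sigma^2/2) dt + sigma dB, so Y_t = log(x_0) + (mu - sigma^2/2) t + sigma B_t and hence X_t = x_0 * exp((mu - sigma^2/2) t + sigma B_t).
With mu = 3/5, sigma = 1/3, x_0 = 2/3, this gives:
  X_t = 2/3 * exp((49/90) * t + (1/3) * B_t).
Since sigma*B_t ~ Normal(0, sigma^2 t), E[exp(sigma*B_t)] = exp(sigma^2 t / 2); so E[X_t] = x_0 * exp((mu - sigma^2/2) t) * exp(sigma^2 t / 2) = x_0 * exp(mu t) = 2*exp(3*t/5)/3.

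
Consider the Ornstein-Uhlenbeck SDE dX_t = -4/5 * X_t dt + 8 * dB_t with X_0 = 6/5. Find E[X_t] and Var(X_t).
E[X_t] = 6*exp(-4*t/5)/5; Var(X_t) = 40 - 40*exp(-8*t/5)

The OU SDE dX = -theta X dt + sigma dB admits the integrating factor exp(theta t): d(exp(theta t) X_t) = sigma exp(theta t) dB_t. Integrating from 0 to t:
  X_t = x_0 * exp(-theta t) + sigma * int_0^t exp(-theta (t-s)) dB_s.
The Itô integral has mean 0 and (by the Itô isometry) variance sigma^2 * int_0^t exp(-2 theta (t - s)) ds = sigma^2 * (1 - exp(-2 theta t)) / (2 theta).
With theta = 4/5, sigma = 8, x_0 = 6/5:
  E[X_t] = 6/5 * exp(-4/5 t) = 6*exp(-4*t/5)/5
  Var(X_t) = (8)^2 * (1 - exp(-2*4/5 t)) / (2 * 4/5) = 40 - 40*exp(-8*t/5).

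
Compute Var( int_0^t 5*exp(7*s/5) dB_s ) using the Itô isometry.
Var = 125*exp(14*t/5)/14 - 125/14

The Itô integral of a deterministic integrand f(s) has mean 0 because each increment f(s) * (B_{s+ds} - B_s) has mean 0. By the Itô isometry:
  Var( int_0^t f(s) dB_s ) = E[ (int_0^t f(s) dB_s)^2 ] = int_0^t f(s)^2 ds.
Here f(s) = 5*exp(7*s/5), so f(s)^2 = 25*exp(14*s/5). Integrate:
  int_0^t (25*exp(14*s/5)) ds = 125*exp(14*t/5)/14 - 125/14.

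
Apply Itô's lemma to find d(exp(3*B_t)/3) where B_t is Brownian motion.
d(exp(3*B_t)/3) = (3*exp(3*B_t)/2) dt + (exp(3*B_t)) dB_t

Itô's formula for f(B_t) gives d f(B_t) = f'(B_t) dB_t + (1/2) f''(B_t) dt. Compute derivatives of f(x) = exp(3*x)/3:
  f'(x)  = exp(3*x)
  f''(x) = 3*exp(3*x)
Substitute x = B_t and multiply the f'' term by 1/2:
  drift     = (1/2) * (3*exp(3*x)) evaluated at B_t = 3*exp(3*B_t)/2
  diffusion = (exp(3*x)) evaluated at B_t = exp(3*B_t)
Therefore d(exp(3*B_t)/3) = (3*exp(3*B_t)/2) dt + (exp(3*B_t)) dB_t.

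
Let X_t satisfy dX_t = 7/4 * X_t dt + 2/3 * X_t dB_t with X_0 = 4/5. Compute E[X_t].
E[X_t] = 4*exp(7*t/4)/5

For GBM dX = mu X dt + sigma X dB with X_0 = x_0, apply Itô to Y = log X: dY = (mu - sigma^2/2) dt + sigma dB, so Y_t = log(x_0) + (mu - sigma^2/2) t + sigma B_t and hence X_t = x_0 * exp((mu - sigma^2/2) t + sigma B_t).
With mu = 7/4, sigma = 2/3, x_0 = 4/5, this gives:
  X_t = 4/5 * exp((55/36) * t + (2/3) * B_t).
Since sigma*B_t ~ Normal(0, sigma^2 t), E[exp(sigma*B_t)] = exp(sigma^2 t / 2); so E[X_t] = x_0 * exp((mu - sigma^2/2) t) * exp(sigma^2 t / 2) = x_0 * exp(mu t) = 4*exp(7*t/4)/5.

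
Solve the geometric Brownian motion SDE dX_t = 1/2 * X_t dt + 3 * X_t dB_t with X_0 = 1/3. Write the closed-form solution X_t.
X_t = 1/3 * exp((-4) * t + (3) * B_t)

For GBM dX = mu X dt + sigma X dB with X_0 = x_0, apply Itô to Y = log X: dY = (mu - sigma^2/2) dt + sigma dB, so Y_t = log(x_0) + (mu - sigma^2/2) t + sigma B_t and hence X_t = x_0 * exp((mu - sigma^2/2) t + sigma B_t).
With mu = 1/2, sigma = 3, x_0 = 1/3, this gives:
  X_t = 1/3 * exp((-4) * t + (3) * B_t).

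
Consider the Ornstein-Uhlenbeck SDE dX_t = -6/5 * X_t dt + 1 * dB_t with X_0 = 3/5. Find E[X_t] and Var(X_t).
E[X_t] = 3*exp(-6*t/5)/5; Var(X_t) = 5/12 - 5*exp(-12*t/5)/12

The OU SDE dX = -theta X dt + sigma dB admits the integrating factor exp(theta t): d(exp(theta t) X_t) = sigma exp(theta t) dB_t. Integrating from 0 to t:
  X_t = x_0 * exp(-theta t) + sigma * int_0^t exp(-theta (t-s)) dB_s.
The Itô integral has mean 0 and (by the Itô isometry) variance sigma^2 * int_0^t exp(-2 theta (t - s)) ds = sigma^2 * (1 - exp(-2 theta t)) / (2 theta).
With theta = 6/5, sigma = 1, x_0 = 3/5:
  E[X_t] = 3/5 * exp(-6/5 t) = 3*exp(-6*t/5)/5
  Var(X_t) = (1)^2 * (1 - exp(-2*6/5 t)) / (2 * 6/5) = 5/12 - 5*exp(-12*t/5)/12.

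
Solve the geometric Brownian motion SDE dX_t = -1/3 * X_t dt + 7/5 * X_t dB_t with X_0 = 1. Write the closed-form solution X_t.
X_t = 1 * exp((-197/150) * t + (7/5) * B_t)

For GBM dX = mu X dt + sigma X dB with X_0 = x_0, apply Itô to Y = log X: dY = (mu - sigma^2/2) dt + sigma dB, so Y_t = log(x_0) + (mu - sigma^2/2) t + sigma B_t and hence X_t = x_0 * exp((mu - sigma^2/2) t + sigma B_t).
With mu = -1/3, sigma = 7/5, x_0 = 1, this gives:
  X_t = 1 * exp((-197/150) * t + (7/5) * B_t).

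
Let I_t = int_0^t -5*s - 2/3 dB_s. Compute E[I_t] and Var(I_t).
E[I_t] = 0; Var(I_t) = t*(75*t^2 + 30*t + 4)/9

The Itô integral of a deterministic integrand f(s) has mean 0 because each increment f(s) * (B_{s+ds} - B_s) has mean 0. By the Itô isometry:
  Var( int_0^t f(s) dB_s ) = E[ (int_0^t f(s) dB_s)^2 ] = int_0^t f(s)^2 ds.
Here f(s) = -5*s - 2/3, so f(s)^2 = (15*s + 2)^2/9. Integrate:
  int_0^t ((15*s + 2)^2/9) ds = t*(75*t^2 + 30*t + 4)/9.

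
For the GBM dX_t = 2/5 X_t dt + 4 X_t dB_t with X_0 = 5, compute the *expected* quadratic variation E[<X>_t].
E[<X>_t] = 500*exp(84*t/5)/21 - 500/21

<X>_t = int_0^t (4 * X_s)^2 ds. Taking expectation inside the integral: E[<X>_t] = 4^2 * int_0^t E[X_s^2] ds. For GBM, E[X_s^2] = x_0^2 * exp((2 mu + sigma^2) s). Integrating:
  E[<X>_t] = 4^2 * 5^2 * (exp((2*(2/5) + 4^2) t) - 1) / (2*(2/5) + 4^2)
           = 4^2 * 5^2 * (exp((84/5) t) - 1) / (84/5) = 500*exp(84*t/5)/21 - 500/21.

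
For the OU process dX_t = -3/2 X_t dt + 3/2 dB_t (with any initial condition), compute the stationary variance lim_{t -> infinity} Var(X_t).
lim Var(X_t) = 3/4

The OU SDE dX = -theta X dt + sigma dB admits the integrating factor exp(theta t): d(exp(theta t) X_t) = sigma exp(theta t) dB_t. Integrating from 0 to t gives X_t = x_0 * exp(-theta t) + sigma * int_0^t exp(-theta (t-s)) dB_s for any initial x_0. The Itô integral has variance (by the Itô isometry) sigma^2 * int_0^t exp(-2 theta (t - s)) ds = sigma^2 * (1 - exp(-2 theta t)) / (2 theta), independent of x_0.
With theta = 3/2, sigma = 3/2:
  Var(X_t) = (3/2)^2 * (1 - exp(-2*3/2 t)) / (2 * 3/2) = 3/4 - 3*exp(-3*t)/4.
As t -> infinity, exp(-2*3/2 t) -> 0, so the stationary variance is sigma^2 / (2 theta) = 3/4.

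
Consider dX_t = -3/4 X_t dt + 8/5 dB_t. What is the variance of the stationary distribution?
lim Var(X_t) = 128/75

The OU SDE dX = -theta X dt + sigma dB admits the integrating factor exp(theta t): d(exp(theta t) X_t) = sigma exp(theta t) dB_t. Integrating from 0 to t gives X_t = x_0 * exp(-theta t) + sigma * int_0^t exp(-theta (t-s)) dB_s for any initial x_0. The Itô integral has variance (by the Itô isometry) sigma^2 * int_0^t exp(-2 theta (t - s)) ds = sigma^2 * (1 - exp(-2 theta t)) / (2 theta), independent of x_0.
With theta = 3/4, sigma = 8/5:
  Var(X_t) = (8/5)^2 * (1 - exp(-2*3/4 t)) / (2 * 3/4) = 128/75 - 128*exp(-3*t/2)/75.
As t -> infinity, exp(-2*3/4 t) -> 0, so the stationary variance is sigma^2 / (2 theta) = 128/75.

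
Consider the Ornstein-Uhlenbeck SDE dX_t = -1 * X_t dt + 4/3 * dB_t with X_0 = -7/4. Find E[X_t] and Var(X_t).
E[X_t] = -7*exp(-t)/4; Var(X_t) = 8/9 - 8*exp(-2*t)/9

The OU SDE dX = -theta X dt + sigma dB admits the integrating factor exp(theta t): d(exp(theta t) X_t) = sigma exp(theta t) dB_t. Integrating from 0 to t:
  X_t = x_0 * exp(-theta t) + sigma * int_0^t exp(-theta (t-s)) dB_s.
The Itô integral has mean 0 and (by the Itô isometry) variance sigma^2 * int_0^t exp(-2 theta (t - s)) ds = sigma^2 * (1 - exp(-2 theta t)) / (2 theta).
With theta = 1, sigma = 4/3, x_0 = -7/4:
  E[X_t] = -7/4 * exp(-1 t) = -7*exp(-t)/4
  Var(X_t) = (4/3)^2 * (1 - exp(-2*1 t)) / (2 * 1) = 8/9 - 8*exp(-2*t)/9.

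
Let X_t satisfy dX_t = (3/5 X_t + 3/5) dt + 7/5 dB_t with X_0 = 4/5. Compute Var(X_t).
Var(X_t) = 49*exp(6*t/5)/30 - 49/30

The variance V(t) = Var(X_t) satisfies V'(t) = 2 a V(t) + c^2 with V(0) = 0 (drift coefficient is linear in X, diffusion is constant). With a = 3/5, c = 7/5, the solution is
  V(t) = (c^2 / (2 a)) * (exp(2 a t) - 1)
       = ((7/5)^2 / (2*(3/5))) * (exp((6/5) t) - 1)
       = 49*exp(6*t/5)/30 - 49/30.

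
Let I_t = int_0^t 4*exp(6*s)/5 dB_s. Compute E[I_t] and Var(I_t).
E[I_t] = 0; Var(I_t) = 4*exp(12*t)/75 - 4/75

The Itô integral of a deterministic integrand f(s) has mean 0 because each increment f(s) * (B_{s+ds} - B_s) has mean 0. By the Itô isometry:
  Var( int_0^t f(s) dB_s ) = E[ (int_0^t f(s) dB_s)^2 ] = int_0^t f(s)^2 ds.
Here f(s) = 4*exp(6*s)/5, so f(s)^2 = 16*exp(12*s)/25. Integrate:
  int_0^t (16*exp(12*s)/25) ds = 4*exp(12*t)/75 - 4/75.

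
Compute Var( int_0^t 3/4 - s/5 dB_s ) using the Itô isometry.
Var = t*(16*t^2 - 180*t + 675)/1200

The Itô integral of a deterministic integrand f(s) has mean 0 because each increment f(s) * (B_{s+ds} - B_s) has mean 0. By the Itô isometry:
  Var( int_0^t f(s) dB_s ) = E[ (int_0^t f(s) dB_s)^2 ] = int_0^t f(s)^2 ds.
Here f(s) = 3/4 - s/5, so f(s)^2 = (4*s - 15)^2/400. Integrate:
  int_0^t ((4*s - 15)^2/400) ds = t*(16*t^2 - 180*t + 675)/1200.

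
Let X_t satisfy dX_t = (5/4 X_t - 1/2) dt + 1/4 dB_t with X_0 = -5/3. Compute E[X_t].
E[X_t] = 2/5 - 31*exp(5*t/4)/15

Taking expectations and using E[dB_t] = 0, the mean m(t) = E[X_t] satisfies the ODE m'(t) = a m(t) + b with m(0) = x_0. With a = 5/4, b = -1/2, x_0 = -5/3, the solution is
  m(t) = x_0 * exp(a t) + (b/a) * (exp(a t) - 1)
       = (-5/3) * exp((5/4) t) + ((-1/2)/(5/4)) * (exp((5/4) t) - 1)
       = 2/5 - 31*exp(5*t/4)/15.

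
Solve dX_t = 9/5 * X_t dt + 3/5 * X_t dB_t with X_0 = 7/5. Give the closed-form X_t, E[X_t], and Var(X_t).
X_t = 7/5 * exp((81/50) t + (3/5) B_t); E[X_t] = 7*exp(9*t/5)/5; Var(X_t) = 49*(exp(9*t/25) - 1)*exp(18*t/5)/25

For GBM dX = mu X dt + sigma X dB with X_0 = x_0, apply Itô to Y = log X: dY = (mu - sigma^2/2) dt + sigma dB, so Y_t = log(x_0) + (mu - sigma^2/2) t + sigma B_t and hence X_t = x_0 * exp((mu - sigma^2/2) t + sigma B_t).
With mu = 9/5, sigma = 3/5, x_0 = 7/5, this gives:
  X_t = 7/5 * exp((81/50) * t + (3/5) * B_t).
Since sigma*B_t ~ Normal(0, sigma^2 t), E[exp(sigma*B_t)] = exp(sigma^2 t / 2); so E[X_t] = x_0 * exp((mu - sigma^2/2) t) * exp(sigma^2 t / 2) = x_0 * exp(mu t) = 7*exp(9*t/5)/5.
Var(X_t) = E[X_t^2] - (E[X_t])^2 = x_0^2 * exp(2 mu t) * (exp(sigma^2 t) - 1) = 49*(exp(9*t/25) - 1)*exp(18*t/5)/25.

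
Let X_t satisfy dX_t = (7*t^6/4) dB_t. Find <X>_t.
<X>_t = 49*t^13/208

For an Itô process dX_t = a(t) dt + b(t) dB_t, the quadratic variation is <X>_t = int_0^t b(s)^2 ds (the drift term does not contribute). Here b(s) = 7*s^6/4, so
  b(s)^2 = 49*s^12/16.
Integrating from 0 to t:
  <X>_t = int_0^t (49*s^12/16) ds = 49*t^13/208.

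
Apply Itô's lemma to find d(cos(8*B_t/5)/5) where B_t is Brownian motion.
d(cos(8*B_t/5)/5) = (-32*cos(8*B_t/5)/125) dt + (-8*sin(8*B_t/5)/25) dB_t

Itô's formula for f(B_t) gives d f(B_t) = f'(B_t) dB_t + (1/2) f''(B_t) dt. Compute derivatives of f(x) = cos(8*x/5)/5:
  f'(x)  = -8*sin(8*x/5)/25
  f''(x) = -64*cos(8*x/5)/125
Substitute x = B_t and multiply the f'' term by 1/2:
  drift     = (1/2) * (-64*cos(8*x/5)/125) evaluated at B_t = -32*cos(8*B_t/5)/125
  diffusion = (-8*sin(8*x/5)/25) evaluated at B_t = -8*sin(8*B_t/5)/25
Therefore d(cos(8*B_t/5)/5) = (-32*cos(8*B_t/5)/125) dt + (-8*sin(8*B_t/5)/25) dB_t.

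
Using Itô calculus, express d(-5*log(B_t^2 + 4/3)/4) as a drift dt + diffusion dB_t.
d(-5*log(B_t^2 + 4/3)/4) = (15*(3*B_t^2 - 4)/(4*(3*B_t^2 + 4)^2)) dt + (-15*B_t/(6*B_t^2 + 8)) dB_t

Itô's formula for f(B_t) gives d f(B_t) = f'(B_t) dB_t + (1/2) f''(B_t) dt. Compute derivatives of f(x) = -5*log(x^2 + 4/3)/4:
  f'(x)  = -15*x/(6*x^2 + 8)
  f''(x) = 15*(3*x^2 - 4)/(2*(3*x^2 + 4)^2)
Substitute x = B_t and multiply the f'' term by 1/2:
  drift     = (1/2) * (15*(3*x^2 - 4)/(2*(3*x^2 + 4)^2)) evaluated at B_t = 15*(3*B_t^2 - 4)/(4*(3*B_t^2 + 4)^2)
  diffusion = (-15*x/(6*x^2 + 8)) evaluated at B_t = -15*B_t/(6*B_t^2 + 8)
Therefore d(-5*log(B_t^2 + 4/3)/4) = (15*(3*B_t^2 - 4)/(4*(3*B_t^2 + 4)^2)) dt + (-15*B_t/(6*B_t^2 + 8)) dB_t.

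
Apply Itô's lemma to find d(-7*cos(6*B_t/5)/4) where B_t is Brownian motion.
d(-7*cos(6*B_t/5)/4) = (63*cos(6*B_t/5)/50) dt + (21*sin(6*B_t/5)/10) dB_t

Itô's formula for f(B_t) gives d f(B_t) = f'(B_t) dB_t + (1/2) f''(B_t) dt. Compute derivatives of f(x) = -7*cos(6*x/5)/4:
  f'(x)  = 21*sin(6*x/5)/10
  f''(x) = 63*cos(6*x/5)/25
Substitute x = B_t and multiply the f'' term by 1/2:
  drift     = (1/2) * (63*cos(6*x/5)/25) evaluated at B_t = 63*cos(6*B_t/5)/50
  diffusion = (21*sin(6*x/5)/10) evaluated at B_t = 21*sin(6*B_t/5)/10
Therefore d(-7*cos(6*B_t/5)/4) = (63*cos(6*B_t/5)/50) dt + (21*sin(6*B_t/5)/10) dB_t.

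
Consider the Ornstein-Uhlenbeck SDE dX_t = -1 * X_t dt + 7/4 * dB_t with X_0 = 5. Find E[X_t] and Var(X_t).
E[X_t] = 5*exp(-t); Var(X_t) = 49/32 - 49*exp(-2*t)/32

The OU SDE dX = -theta X dt + sigma dB admits the integrating factor exp(theta t): d(exp(theta t) X_t) = sigma exp(theta t) dB_t. Integrating from 0 to t:
  X_t = x_0 * exp(-theta t) + sigma * int_0^t exp(-theta (t-s)) dB_s.
The Itô integral has mean 0 and (by the Itô isometry) variance sigma^2 * int_0^t exp(-2 theta (t - s)) ds = sigma^2 * (1 - exp(-2 theta t)) / (2 theta).
With theta = 1, sigma = 7/4, x_0 = 5:
  E[X_t] = 5 * exp(-1 t) = 5*exp(-t)
  Var(X_t) = (7/4)^2 * (1 - exp(-2*1 t)) / (2 * 1) = 49/32 - 49*exp(-2*t)/32.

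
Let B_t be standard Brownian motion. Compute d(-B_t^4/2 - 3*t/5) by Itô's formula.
d(-B_t^4/2 - 3*t/5) = (-3*B_t^2 - 3/5) dt + (-2*B_t^3) dB_t

Itô's formula for f(t, x): d f(t, B_t) = (f_t + (1/2) f_xx) dt + f_x dB_t. Compute partials of f(t, x) = -3*t/5 - x^4/2:
  f_t(t,x)  = -3/5
  f_x(t,x)  = -2*x^3
  f_xx(t,x) = -6*x^2
Assemble drift = f_t + (1/2) f_xx = -3*x^2 - 3/5 and diffusion = f_x = -2*x^3. Substituting x = B_t:
  d(-B_t^4/2 - 3*t/5) = (-3*B_t^2 - 3/5) dt + (-2*B_t^3) dB_t.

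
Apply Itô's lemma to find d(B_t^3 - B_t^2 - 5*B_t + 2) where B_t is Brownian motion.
d(B_t^3 - B_t^2 - 5*B_t + 2) = (3*B_t - 1) dt + (3*B_t^2 - 2*B_t - 5) dB_t

Itô's formula for f(B_t) gives d f(B_t) = f'(B_t) dB_t + (1/2) f''(B_t) dt. Compute derivatives of f(x) = x^3 - x^2 - 5*x + 2:
  f'(x)  = 3*x^2 - 2*x - 5
  f''(x) = 6*x - 2
Substitute x = B_t and multiply the f'' term by 1/2:
  drift     = (1/2) * (6*x - 2) evaluated at B_t = 3*B_t - 1
  diffusion = (3*x^2 - 2*x - 5) evaluated at B_t = 3*B_t^2 - 2*B_t - 5
Therefore d(B_t^3 - B_t^2 - 5*B_t + 2) = (3*B_t - 1) dt + (3*B_t^2 - 2*B_t - 5) dB_t.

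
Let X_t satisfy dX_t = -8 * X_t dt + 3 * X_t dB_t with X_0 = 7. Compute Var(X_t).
Var(X_t) = (49*exp(9*t) - 49)*exp(-16*t)

For GBM dX = mu X dt + sigma X dB with X_0 = x_0, apply Itô to Y = log X: dY = (mu - sigma^2/2) dt + sigma dB, so Y_t = log(x_0) + (mu - sigma^2/2) t + sigma B_t and hence X_t = x_0 * exp((mu - sigma^2/2) t + sigma B_t).
With mu = -8, sigma = 3, x_0 = 7, this gives:
  X_t = 7 * exp((-25/2) * t + (3) * B_t).
Since sigma*B_t ~ Normal(0, sigma^2 t), E[exp(sigma*B_t)] = exp(sigma^2 t / 2); so E[X_t] = x_0 * exp((mu - sigma^2/2) t) * exp(sigma^2 t / 2) = x_0 * exp(mu t) = 7*exp(-8*t).
Var(X_t) = E[X_t^2] - (E[X_t])^2 = x_0^2 * exp(2 mu t) * (exp(sigma^2 t) - 1) = (49*exp(9*t) - 49)*exp(-16*t).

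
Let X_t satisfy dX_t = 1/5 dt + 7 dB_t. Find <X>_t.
<X>_t = 49*t

For an Itô process dX_t = a(t) dt + b(t) dB_t, the quadratic variation is <X>_t = int_0^t b(s)^2 ds (the drift term does not contribute). Here b(s) = 7, so
  b(s)^2 = 49.
Integrating from 0 to t:
  <X>_t = int_0^t (49) ds = 49*t.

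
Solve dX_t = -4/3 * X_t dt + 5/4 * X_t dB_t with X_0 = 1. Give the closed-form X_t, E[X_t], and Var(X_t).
X_t = 1 * exp((-203/96) t + (5/4) B_t); E[X_t] = exp(-4*t/3); Var(X_t) = (exp(25*t/16) - 1)*exp(-8*t/3)

For GBM dX = mu X dt + sigma X dB with X_0 = x_0, apply Itô to Y = log X: dY = (mu - sigma^2/2) dt + sigma dB, so Y_t = log(x_0) + (mu - sigma^2/2) t + sigma B_t and hence X_t = x_0 * exp((mu - sigma^2/2) t + sigma B_t).
With mu = -4/3, sigma = 5/4, x_0 = 1, this gives:
  X_t = 1 * exp((-203/96) * t + (5/4) * B_t).
Since sigma*B_t ~ Normal(0, sigma^2 t), E[exp(sigma*B_t)] = exp(sigma^2 t / 2); so E[X_t] = x_0 * exp((mu - sigma^2/2) t) * exp(sigma^2 t / 2) = x_0 * exp(mu t) = exp(-4*t/3).
Var(X_t) = E[X_t^2] - (E[X_t])^2 = x_0^2 * exp(2 mu t) * (exp(sigma^2 t) - 1) = (exp(25*t/16) - 1)*exp(-8*t/3).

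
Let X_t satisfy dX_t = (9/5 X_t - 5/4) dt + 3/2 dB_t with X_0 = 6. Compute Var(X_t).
Var(X_t) = 5*exp(18*t/5)/8 - 5/8

The variance V(t) = Var(X_t) satisfies V'(t) = 2 a V(t) + c^2 with V(0) = 0 (drift coefficient is linear in X, diffusion is constant). With a = 9/5, c = 3/2, the solution is
  V(t) = (c^2 / (2 a)) * (exp(2 a t) - 1)
       = ((3/2)^2 / (2*(9/5))) * (exp((18/5) t) - 1)
       = 5*exp(18*t/5)/8 - 5/8.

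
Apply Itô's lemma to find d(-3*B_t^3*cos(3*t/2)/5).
d(-3*B_t^3*cos(3*t/2)/5) = (9*B_t*(B_t^2*sin(3*t/2) - 2*cos(3*t/2))/10) dt + (-9*B_t^2*cos(3*t/2)/5) dB_t

Itô's formula for f(t, x): d f(t, B_t) = (f_t + (1/2) f_xx) dt + f_x dB_t. Compute partials of f(t, x) = -3*x^3*cos(3*t/2)/5:
  f_t(t,x)  = 9*x^3*sin(3*t/2)/10
  f_x(t,x)  = -9*x^2*cos(3*t/2)/5
  f_xx(t,x) = -18*x*cos(3*t/2)/5
Assemble drift = f_t + (1/2) f_xx = 9*x*(x^2*sin(3*t/2) - 2*cos(3*t/2))/10 and diffusion = f_x = -9*x^2*cos(3*t/2)/5. Substituting x = B_t:
  d(-3*B_t^3*cos(3*t/2)/5) = (9*B_t*(B_t^2*sin(3*t/2) - 2*cos(3*t/2))/10) dt + (-9*B_t^2*cos(3*t/2)/5) dB_t.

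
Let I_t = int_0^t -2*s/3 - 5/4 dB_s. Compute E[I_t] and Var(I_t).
E[I_t] = 0; Var(I_t) = t*(64*t^2 + 360*t + 675)/432

The Itô integral of a deterministic integrand f(s) has mean 0 because each increment f(s) * (B_{s+ds} - B_s) has mean 0. By the Itô isometry:
  Var( int_0^t f(s) dB_s ) = E[ (int_0^t f(s) dB_s)^2 ] = int_0^t f(s)^2 ds.
Here f(s) = -2*s/3 - 5/4, so f(s)^2 = (8*s + 15)^2/144. Integrate:
  int_0^t ((8*s + 15)^2/144) ds = t*(64*t^2 + 360*t + 675)/432.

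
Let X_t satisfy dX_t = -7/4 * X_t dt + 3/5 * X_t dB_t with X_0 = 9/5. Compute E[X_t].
E[X_t] = 9*exp(-7*t/4)/5

For GBM dX = mu X dt + sigma X dB with X_0 = x_0, apply Itô to Y = log X: dY = (mu - sigma^2/2) dt + sigma dB, so Y_t = log(x_0) + (mu - sigma^2/2) t + sigma B_t and hence X_t = x_0 * exp((mu - sigma^2/2) t + sigma B_t).
With mu = -7/4, sigma = 3/5, x_0 = 9/5, this gives:
  X_t = 9/5 * exp((-193/100) * t + (3/5) * B_t).
Since sigma*B_t ~ Normal(0, sigma^2 t), E[exp(sigma*B_t)] = exp(sigma^2 t / 2); so E[X_t] = x_0 * exp((mu - sigma^2/2) t) * exp(sigma^2 t / 2) = x_0 * exp(mu t) = 9*exp(-7*t/4)/5.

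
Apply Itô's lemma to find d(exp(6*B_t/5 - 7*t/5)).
d(exp(6*B_t/5 - 7*t/5)) = (-17*exp(6*B_t/5 - 7*t/5)/25) dt + (6*exp(6*B_t/5 - 7*t/5)/5) dB_t

Itô's formula for f(t, x): d f(t, B_t) = (f_t + (1/2) f_xx) dt + f_x dB_t. Compute partials of f(t, x) = exp(-7*t/5 + 6*x/5):
  f_t(t,x)  = -7*exp(-7*t/5 + 6*x/5)/5
  f_x(t,x)  = 6*exp(-7*t/5 + 6*x/5)/5
  f_xx(t,x) = 36*exp(-7*t/5 + 6*x/5)/25
Assemble drift = f_t + (1/2) f_xx = -17*exp(-7*t/5 + 6*x/5)/25 and diffusion = f_x = 6*exp(-7*t/5 + 6*x/5)/5. Substituting x = B_t:
  d(exp(6*B_t/5 - 7*t/5)) = (-17*exp(6*B_t/5 - 7*t/5)/25) dt + (6*exp(6*B_t/5 - 7*t/5)/5) dB_t.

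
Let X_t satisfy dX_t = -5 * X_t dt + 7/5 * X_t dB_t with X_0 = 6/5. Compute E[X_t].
E[X_t] = 6*exp(-5*t)/5

For GBM dX = mu X dt + sigma X dB with X_0 = x_0, apply Itô to Y = log X: dY = (mu - sigma^2/2) dt + sigma dB, so Y_t = log(x_0) + (mu - sigma^2/2) t + sigma B_t and hence X_t = x_0 * exp((mu - sigma^2/2) t + sigma B_t).
With mu = -5, sigma = 7/5, x_0 = 6/5, this gives:
  X_t = 6/5 * exp((-299/50) * t + (7/5) * B_t).
Since sigma*B_t ~ Normal(0, sigma^2 t), E[exp(sigma*B_t)] = exp(sigma^2 t / 2); so E[X_t] = x_0 * exp((mu - sigma^2/2) t) * exp(sigma^2 t / 2) = x_0 * exp(mu t) = 6*exp(-5*t)/5.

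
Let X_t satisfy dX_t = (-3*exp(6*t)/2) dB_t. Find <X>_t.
<X>_t = 3*exp(12*t)/16 - 3/16

For an Itô process dX_t = a(t) dt + b(t) dB_t, the quadratic variation is <X>_t = int_0^t b(s)^2 ds (the drift term does not contribute). Here b(s) = -3*exp(6*s)/2, so
  b(s)^2 = 9*exp(12*s)/4.
Integrating from 0 to t:
  <X>_t = int_0^t (9*exp(12*s)/4) ds = 3*exp(12*t)/16 - 3/16.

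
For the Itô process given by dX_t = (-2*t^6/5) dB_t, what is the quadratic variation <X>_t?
<X>_t = 4*t^13/325

For an Itô process dX_t = a(t) dt + b(t) dB_t, the quadratic variation is <X>_t = int_0^t b(s)^2 ds (the drift term does not contribute). Here b(s) = -2*s^6/5, so
  b(s)^2 = 4*s^12/25.
Integrating from 0 to t:
  <X>_t = int_0^t (4*s^12/25) ds = 4*t^13/325.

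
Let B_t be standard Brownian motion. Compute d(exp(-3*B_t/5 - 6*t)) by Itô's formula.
d(exp(-3*B_t/5 - 6*t)) = (-291*exp(-3*B_t/5 - 6*t)/50) dt + (-3*exp(-3*B_t/5 - 6*t)/5) dB_t

Itô's formula for f(t, x): d f(t, B_t) = (f_t + (1/2) f_xx) dt + f_x dB_t. Compute partials of f(t, x) = exp(-6*t - 3*x/5):
  f_t(t,x)  = -6*exp(-6*t - 3*x/5)
  f_x(t,x)  = -3*exp(-6*t - 3*x/5)/5
  f_xx(t,x) = 9*exp(-6*t - 3*x/5)/25
Assemble drift = f_t + (1/2) f_xx = -291*exp(-6*t - 3*x/5)/50 and diffusion = f_x = -3*exp(-6*t - 3*x/5)/5. Substituting x = B_t:
  d(exp(-3*B_t/5 - 6*t)) = (-291*exp(-3*B_t/5 - 6*t)/50) dt + (-3*exp(-3*B_t/5 - 6*t)/5) dB_t.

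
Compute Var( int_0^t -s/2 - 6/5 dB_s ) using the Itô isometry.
Var = t*(25*t^2 + 180*t + 432)/300

The Itô integral of a deterministic integrand f(s) has mean 0 because each increment f(s) * (B_{s+ds} - B_s) has mean 0. By the Itô isometry:
  Var( int_0^t f(s) dB_s ) = E[ (int_0^t f(s) dB_s)^2 ] = int_0^t f(s)^2 ds.
Here f(s) = -s/2 - 6/5, so f(s)^2 = (5*s + 12)^2/100. Integrate:
  int_0^t ((5*s + 12)^2/100) ds = t*(25*t^2 + 180*t + 432)/300.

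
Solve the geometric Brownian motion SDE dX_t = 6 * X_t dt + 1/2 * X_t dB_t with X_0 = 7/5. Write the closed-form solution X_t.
X_t = 7/5 * exp((47/8) * t + (1/2) * B_t)

For GBM dX = mu X dt + sigma X dB with X_0 = x_0, apply Itô to Y = log X: dY = (mu - sigma^2/2) dt + sigma dB, so Y_t = log(x_0) + (mu - sigma^2/2) t + sigma B_t and hence X_t = x_0 * exp((mu - sigma^2/2) t + sigma B_t).
With mu = 6, sigma = 1/2, x_0 = 7/5, this gives:
  X_t = 7/5 * exp((47/8) * t + (1/2) * B_t).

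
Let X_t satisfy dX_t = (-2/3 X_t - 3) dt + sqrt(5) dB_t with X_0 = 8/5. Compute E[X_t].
E[X_t] = -9/2 + 61*exp(-2*t/3)/10

Taking expectations and using E[dB_t] = 0, the mean m(t) = E[X_t] satisfies the ODE m'(t) = a m(t) + b with m(0) = x_0. With a = -2/3, b = -3, x_0 = 8/5, the solution is
  m(t) = x_0 * exp(a t) + (b/a) * (exp(a t) - 1)
       = (8/5) * exp((-2/3) t) + ((-3)/(-2/3)) * (exp((-2/3) t) - 1)
       = -9/2 + 61*exp(-2*t/3)/10.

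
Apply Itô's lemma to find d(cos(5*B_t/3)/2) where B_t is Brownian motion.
d(cos(5*B_t/3)/2) = (-25*cos(5*B_t/3)/36) dt + (-5*sin(5*B_t/3)/6) dB_t

Itô's formula for f(B_t) gives d f(B_t) = f'(B_t) dB_t + (1/2) f''(B_t) dt. Compute derivatives of f(x) = cos(5*x/3)/2:
  f'(x)  = -5*sin(5*x/3)/6
  f''(x) = -25*cos(5*x/3)/18
Substitute x = B_t and multiply the f'' term by 1/2:
  drift     = (1/2) * (-25*cos(5*x/3)/18) evaluated at B_t = -25*cos(5*B_t/3)/36
  diffusion = (-5*sin(5*x/3)/6) evaluated at B_t = -5*sin(5*B_t/3)/6
Therefore d(cos(5*B_t/3)/2) = (-25*cos(5*B_t/3)/36) dt + (-5*sin(5*B_t/3)/6) dB_t.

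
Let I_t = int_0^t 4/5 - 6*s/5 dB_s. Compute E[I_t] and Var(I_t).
E[I_t] = 0; Var(I_t) = 4*t*(3*t^2 - 6*t + 4)/25

The Itô integral of a deterministic integrand f(s) has mean 0 because each increment f(s) * (B_{s+ds} - B_s) has mean 0. By the Itô isometry:
  Var( int_0^t f(s) dB_s ) = E[ (int_0^t f(s) dB_s)^2 ] = int_0^t f(s)^2 ds.
Here f(s) = 4/5 - 6*s/5, so f(s)^2 = 4*(3*s - 2)^2/25. Integrate:
  int_0^t (4*(3*s - 2)^2/25) ds = 4*t*(3*t^2 - 6*t + 4)/25.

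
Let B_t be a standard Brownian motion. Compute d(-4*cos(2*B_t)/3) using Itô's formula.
d(-4*cos(2*B_t)/3) = (8*cos(2*B_t)/3) dt + (8*sin(2*B_t)/3) dB_t

Itô's formula for f(B_t) gives d f(B_t) = f'(B_t) dB_t + (1/2) f''(B_t) dt. Compute derivatives of f(x) = -4*cos(2*x)/3:
  f'(x)  = 8*sin(2*x)/3
  f''(x) = 16*cos(2*x)/3
Substitute x = B_t and multiply the f'' term by 1/2:
  drift     = (1/2) * (16*cos(2*x)/3) evaluated at B_t = 8*cos(2*B_t)/3
  diffusion = (8*sin(2*x)/3) evaluated at B_t = 8*sin(2*B_t)/3
Therefore d(-4*cos(2*B_t)/3) = (8*cos(2*B_t)/3) dt + (8*sin(2*B_t)/3) dB_t.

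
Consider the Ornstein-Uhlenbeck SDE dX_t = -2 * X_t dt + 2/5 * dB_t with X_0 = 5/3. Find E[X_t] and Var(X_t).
E[X_t] = 5*exp(-2*t)/3; Var(X_t) = 1/25 - exp(-4*t)/25

The OU SDE dX = -theta X dt + sigma dB admits the integrating factor exp(theta t): d(exp(theta t) X_t) = sigma exp(theta t) dB_t. Integrating from 0 to t:
  X_t = x_0 * exp(-theta t) + sigma * int_0^t exp(-theta (t-s)) dB_s.
The Itô integral has mean 0 and (by the Itô isometry) variance sigma^2 * int_0^t exp(-2 theta (t - s)) ds = sigma^2 * (1 - exp(-2 theta t)) / (2 theta).
With theta = 2, sigma = 2/5, x_0 = 5/3:
  E[X_t] = 5/3 * exp(-2 t) = 5*exp(-2*t)/3
  Var(X_t) = (2/5)^2 * (1 - exp(-2*2 t)) / (2 * 2) = 1/25 - exp(-4*t)/25.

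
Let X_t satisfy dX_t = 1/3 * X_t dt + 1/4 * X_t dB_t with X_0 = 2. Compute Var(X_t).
Var(X_t) = 4*(exp(t/16) - 1)*exp(2*t/3)

For GBM dX = mu X dt + sigma X dB with X_0 = x_0, apply Itô to Y = log X: dY = (mu - sigma^2/2) dt + sigma dB, so Y_t = log(x_0) + (mu - sigma^2/2) t + sigma B_t and hence X_t = x_0 * exp((mu - sigma^2/2) t + sigma B_t).
With mu = 1/3, sigma = 1/4, x_0 = 2, this gives:
  X_t = 2 * exp((29/96) * t + (1/4) * B_t).
Since sigma*B_t ~ Normal(0, sigma^2 t), E[exp(sigma*B_t)] = exp(sigma^2 t / 2); so E[X_t] = x_0 * exp((mu - sigma^2/2) t) * exp(sigma^2 t / 2) = x_0 * exp(mu t) = 2*exp(t/3).
Var(X_t) = E[X_t^2] - (E[X_t])^2 = x_0^2 * exp(2 mu t) * (exp(sigma^2 t) - 1) = 4*(exp(t/16) - 1)*exp(2*t/3).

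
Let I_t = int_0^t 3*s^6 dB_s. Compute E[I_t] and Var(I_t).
E[I_t] = 0; Var(I_t) = 9*t^13/13

The Itô integral of a deterministic integrand f(s) has mean 0 because each increment f(s) * (B_{s+ds} - B_s) has mean 0. By the Itô isometry:
  Var( int_0^t f(s) dB_s ) = E[ (int_0^t f(s) dB_s)^2 ] = int_0^t f(s)^2 ds.
Here f(s) = 3*s^6, so f(s)^2 = 9*s^12. Integrate:
  int_0^t (9*s^12) ds = 9*t^13/13.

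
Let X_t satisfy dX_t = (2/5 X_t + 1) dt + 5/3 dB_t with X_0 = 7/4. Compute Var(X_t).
Var(X_t) = 125*exp(4*t/5)/36 - 125/36

The variance V(t) = Var(X_t) satisfies V'(t) = 2 a V(t) + c^2 with V(0) = 0 (drift coefficient is linear in X, diffusion is constant). With a = 2/5, c = 5/3, the solution is
  V(t) = (c^2 / (2 a)) * (exp(2 a t) - 1)
       = ((5/3)^2 / (2*(2/5))) * (exp((4/5) t) - 1)
       = 125*exp(4*t/5)/36 - 125/36.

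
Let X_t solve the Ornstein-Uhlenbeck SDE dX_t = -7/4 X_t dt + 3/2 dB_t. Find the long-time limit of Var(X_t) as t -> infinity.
lim Var(X_t) = 9/14

The OU SDE dX = -theta X dt + sigma dB admits the integrating factor exp(theta t): d(exp(theta t) X_t) = sigma exp(theta t) dB_t. Integrating from 0 to t gives X_t = x_0 * exp(-theta t) + sigma * int_0^t exp(-theta (t-s)) dB_s for any initial x_0. The Itô integral has variance (by the Itô isometry) sigma^2 * int_0^t exp(-2 theta (t - s)) ds = sigma^2 * (1 - exp(-2 theta t)) / (2 theta), independent of x_0.
With theta = 7/4, sigma = 3/2:
  Var(X_t) = (3/2)^2 * (1 - exp(-2*7/4 t)) / (2 * 7/4) = 9/14 - 9*exp(-7*t/2)/14.
As t -> infinity, exp(-2*7/4 t) -> 0, so the stationary variance is sigma^2 / (2 theta) = 9/14.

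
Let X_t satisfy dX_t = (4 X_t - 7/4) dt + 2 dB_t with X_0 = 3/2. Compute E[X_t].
E[X_t] = 17*exp(4*t)/16 + 7/16

Taking expectations and using E[dB_t] = 0, the mean m(t) = E[X_t] satisfies the ODE m'(t) = a m(t) + b with m(0) = x_0. With a = 4, b = -7/4, x_0 = 3/2, the solution is
  m(t) = x_0 * exp(a t) + (b/a) * (exp(a t) - 1)
       = (3/2) * exp(4 t) + ((-7/4)/4) * (exp(4 t) - 1)
       = 17*exp(4*t)/16 + 7/16.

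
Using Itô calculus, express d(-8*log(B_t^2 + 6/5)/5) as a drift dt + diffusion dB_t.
d(-8*log(B_t^2 + 6/5)/5) = (8*(5*B_t^2 - 6)/(5*B_t^2 + 6)^2) dt + (-16*B_t/(5*B_t^2 + 6)) dB_t

Itô's formula for f(B_t) gives d f(B_t) = f'(B_t) dB_t + (1/2) f''(B_t) dt. Compute derivatives of f(x) = -8*log(x^2 + 6/5)/5:
  f'(x)  = -16*x/(5*x^2 + 6)
  f''(x) = 16*(5*x^2 - 6)/(5*x^2 + 6)^2
Substitute x = B_t and multiply the f'' term by 1/2:
  drift     = (1/2) * (16*(5*x^2 - 6)/(5*x^2 + 6)^2) evaluated at B_t = 8*(5*B_t^2 - 6)/(5*B_t^2 + 6)^2
  diffusion = (-16*x/(5*x^2 + 6)) evaluated at B_t = -16*B_t/(5*B_t^2 + 6)
Therefore d(-8*log(B_t^2 + 6/5)/5) = (8*(5*B_t^2 - 6)/(5*B_t^2 + 6)^2) dt + (-16*B_t/(5*B_t^2 + 6)) dB_t.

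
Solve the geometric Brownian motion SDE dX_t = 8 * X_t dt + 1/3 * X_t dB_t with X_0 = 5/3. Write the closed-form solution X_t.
X_t = 5/3 * exp((143/18) * t + (1/3) * B_t)

For GBM dX = mu X dt + sigma X dB with X_0 = x_0, apply Itô to Y = log X: dY = (mu - sigma^2/2) dt + sigma dB, so Y_t = log(x_0) + (mu - sigma^2/2) t + sigma B_t and hence X_t = x_0 * exp((mu - sigma^2/2) t + sigma B_t).
With mu = 8, sigma = 1/3, x_0 = 5/3, this gives:
  X_t = 5/3 * exp((143/18) * t + (1/3) * B_t).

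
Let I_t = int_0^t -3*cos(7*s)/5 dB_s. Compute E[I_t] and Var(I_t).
E[I_t] = 0; Var(I_t) = 9*t/50 + 9*sin(14*t)/700

The Itô integral of a deterministic integrand f(s) has mean 0 because each increment f(s) * (B_{s+ds} - B_s) has mean 0. By the Itô isometry:
  Var( int_0^t f(s) dB_s ) = E[ (int_0^t f(s) dB_s)^2 ] = int_0^t f(s)^2 ds.
Here f(s) = -3*cos(7*s)/5, so f(s)^2 = 9*cos(7*s)^2/25. Integrate:
  int_0^t (9*cos(7*s)^2/25) ds = 9*t/50 + 9*sin(14*t)/700.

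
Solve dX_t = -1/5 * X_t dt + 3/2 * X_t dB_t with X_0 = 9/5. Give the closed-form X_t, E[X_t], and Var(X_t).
X_t = 9/5 * exp((-53/40) t + (3/2) B_t); E[X_t] = 9*exp(-t/5)/5; Var(X_t) = (81*exp(9*t/4) - 81)*exp(-2*t/5)/25

For GBM dX = mu X dt + sigma X dB with X_0 = x_0, apply Itô to Y = log X: dY = (mu - sigma^2/2) dt + sigma dB, so Y_t = log(x_0) + (mu - sigma^2/2) t + sigma B_t and hence X_t = x_0 * exp((mu - sigma^2/2) t + sigma B_t).
With mu = -1/5, sigma = 3/2, x_0 = 9/5, this gives:
  X_t = 9/5 * exp((-53/40) * t + (3/2) * B_t).
Since sigma*B_t ~ Normal(0, sigma^2 t), E[exp(sigma*B_t)] = exp(sigma^2 t / 2); so E[X_t] = x_0 * exp((mu - sigma^2/2) t) * exp(sigma^2 t / 2) = x_0 * exp(mu t) = 9*exp(-t/5)/5.
Var(X_t) = E[X_t^2] - (E[X_t])^2 = x_0^2 * exp(2 mu t) * (exp(sigma^2 t) - 1) = (81*exp(9*t/4) - 81)*exp(-2*t/5)/25.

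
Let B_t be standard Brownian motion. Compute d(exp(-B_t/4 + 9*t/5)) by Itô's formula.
d(exp(-B_t/4 + 9*t/5)) = (293*exp(-B_t/4 + 9*t/5)/160) dt + (-exp(-B_t/4 + 9*t/5)/4) dB_t

Itô's formula for f(t, x): d f(t, B_t) = (f_t + (1/2) f_xx) dt + f_x dB_t. Compute partials of f(t, x) = exp(9*t/5 - x/4):
  f_t(t,x)  = 9*exp(9*t/5 - x/4)/5
  f_x(t,x)  = -exp(9*t/5 - x/4)/4
  f_xx(t,x) = exp(9*t/5 - x/4)/16
Assemble drift = f_t + (1/2) f_xx = 293*exp(9*t/5 - x/4)/160 and diffusion = f_x = -exp(9*t/5 - x/4)/4. Substituting x = B_t:
  d(exp(-B_t/4 + 9*t/5)) = (293*exp(-B_t/4 + 9*t/5)/160) dt + (-exp(-B_t/4 + 9*t/5)/4) dB_t.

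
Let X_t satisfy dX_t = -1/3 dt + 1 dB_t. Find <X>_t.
<X>_t = t

For an Itô process dX_t = a(t) dt + b(t) dB_t, the quadratic variation is <X>_t = int_0^t b(s)^2 ds (the drift term does not contribute). Here b(s) = 1, so
  b(s)^2 = 1.
Integrating from 0 to t:
  <X>_t = int_0^t (1) ds = t.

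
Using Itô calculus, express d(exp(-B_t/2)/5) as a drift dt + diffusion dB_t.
d(exp(-B_t/2)/5) = (exp(-B_t/2)/40) dt + (-exp(-B_t/2)/10) dB_t

Itô's formula for f(B_t) gives d f(B_t) = f'(B_t) dB_t + (1/2) f''(B_t) dt. Compute derivatives of f(x) = exp(-x/2)/5:
  f'(x)  = -exp(-x/2)/10
  f''(x) = exp(-x/2)/20
Substitute x = B_t and multiply the f'' term by 1/2:
  drift     = (1/2) * (exp(-x/2)/20) evaluated at B_t = exp(-B_t/2)/40
  diffusion = (-exp(-x/2)/10) evaluated at B_t = -exp(-B_t/2)/10
Therefore d(exp(-B_t/2)/5) = (exp(-B_t/2)/40) dt + (-exp(-B_t/2)/10) dB_t.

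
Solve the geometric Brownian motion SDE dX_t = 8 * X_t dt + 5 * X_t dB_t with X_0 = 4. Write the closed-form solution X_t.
X_t = 4 * exp((-9/2) * t + (5) * B_t)

For GBM dX = mu X dt + sigma X dB with X_0 = x_0, apply Itô to Y = log X: dY = (mu - sigma^2/2) dt + sigma dB, so Y_t = log(x_0) + (mu - sigma^2/2) t + sigma B_t and hence X_t = x_0 * exp((mu - sigma^2/2) t + sigma B_t).
With mu = 8, sigma = 5, x_0 = 4, this gives:
  X_t = 4 * exp((-9/2) * t + (5) * B_t).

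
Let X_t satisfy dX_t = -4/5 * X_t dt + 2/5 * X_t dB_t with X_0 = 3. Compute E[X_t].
E[X_t] = 3*exp(-4*t/5)

For GBM dX = mu X dt + sigma X dB with X_0 = x_0, apply Itô to Y = log X: dY = (mu - sigma^2/2) dt + sigma dB, so Y_t = log(x_0) + (mu - sigma^2/2) t + sigma B_t and hence X_t = x_0 * exp((mu - sigma^2/2) t + sigma B_t).
With mu = -4/5, sigma = 2/5, x_0 = 3, this gives:
  X_t = 3 * exp((-22/25) * t + (2/5) * B_t).
Since sigma*B_t ~ Normal(0, sigma^2 t), E[exp(sigma*B_t)] = exp(sigma^2 t / 2); so E[X_t] = x_0 * exp((mu - sigma^2/2) t) * exp(sigma^2 t / 2) = x_0 * exp(mu t) = 3*exp(-4*t/5).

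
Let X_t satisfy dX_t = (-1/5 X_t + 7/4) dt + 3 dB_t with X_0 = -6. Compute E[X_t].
E[X_t] = 35/4 - 59*exp(-t/5)/4

Taking expectations and using E[dB_t] = 0, the mean m(t) = E[X_t] satisfies the ODE m'(t) = a m(t) + b with m(0) = x_0. With a = -1/5, b = 7/4, x_0 = -6, the solution is
  m(t) = x_0 * exp(a t) + (b/a) * (exp(a t) - 1)
       = (-6) * exp((-1/5) t) + ((7/4)/(-1/5)) * (exp((-1/5) t) - 1)
       = 35/4 - 59*exp(-t/5)/4.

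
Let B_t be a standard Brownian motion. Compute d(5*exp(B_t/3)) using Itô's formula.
d(5*exp(B_t/3)) = (5*exp(B_t/3)/18) dt + (5*exp(B_t/3)/3) dB_t

Itô's formula for f(B_t) gives d f(B_t) = f'(B_t) dB_t + (1/2) f''(B_t) dt. Compute derivatives of f(x) = 5*exp(x/3):
  f'(x)  = 5*exp(x/3)/3
  f''(x) = 5*exp(x/3)/9
Substitute x = B_t and multiply the f'' term by 1/2:
  drift     = (1/2) * (5*exp(x/3)/9) evaluated at B_t = 5*exp(B_t/3)/18
  diffusion = (5*exp(x/3)/3) evaluated at B_t = 5*exp(B_t/3)/3
Therefore d(5*exp(B_t/3)) = (5*exp(B_t/3)/18) dt + (5*exp(B_t/3)/3) dB_t.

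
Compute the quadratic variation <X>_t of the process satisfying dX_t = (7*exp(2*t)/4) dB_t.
<X>_t = 49*exp(4*t)/64 - 49/64

For an Itô process dX_t = a(t) dt + b(t) dB_t, the quadratic variation is <X>_t = int_0^t b(s)^2 ds (the drift term does not contribute). Here b(s) = 7*exp(2*s)/4, so
  b(s)^2 = 49*exp(4*s)/16.
Integrating from 0 to t:
  <X>_t = int_0^t (49*exp(4*s)/16) ds = 49*exp(4*t)/64 - 49/64.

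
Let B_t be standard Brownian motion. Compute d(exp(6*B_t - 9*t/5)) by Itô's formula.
d(exp(6*B_t - 9*t/5)) = (81*exp(6*B_t - 9*t/5)/5) dt + (6*exp(6*B_t - 9*t/5)) dB_t

Itô's formula for f(t, x): d f(t, B_t) = (f_t + (1/2) f_xx) dt + f_x dB_t. Compute partials of f(t, x) = exp(-9*t/5 + 6*x):
  f_t(t,x)  = -9*exp(-9*t/5 + 6*x)/5
  f_x(t,x)  = 6*exp(-9*t/5 + 6*x)
  f_xx(t,x) = 36*exp(-9*t/5 + 6*x)
Assemble drift = f_t + (1/2) f_xx = 81*exp(-9*t/5 + 6*x)/5 and diffusion = f_x = 6*exp(-9*t/5 + 6*x). Substituting x = B_t:
  d(exp(6*B_t - 9*t/5)) = (81*exp(6*B_t - 9*t/5)/5) dt + (6*exp(6*B_t - 9*t/5)) dB_t.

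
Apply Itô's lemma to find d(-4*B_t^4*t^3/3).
d(-4*B_t^4*t^3/3) = (4*B_t^2*t^2*(-B_t^2 - 2*t)) dt + (-16*B_t^3*t^3/3) dB_t

Itô's formula for f(t, x): d f(t, B_t) = (f_t + (1/2) f_xx) dt + f_x dB_t. Compute partials of f(t, x) = -4*t^3*x^4/3:
  f_t(t,x)  = -4*t^2*x^4
  f_x(t,x)  = -16*t^3*x^3/3
  f_xx(t,x) = -16*t^3*x^2
Assemble drift = f_t + (1/2) f_xx = 4*t^2*x^2*(-2*t - x^2) and diffusion = f_x = -16*t^3*x^3/3. Substituting x = B_t:
  d(-4*B_t^4*t^3/3) = (4*B_t^2*t^2*(-B_t^2 - 2*t)) dt + (-16*B_t^3*t^3/3) dB_t.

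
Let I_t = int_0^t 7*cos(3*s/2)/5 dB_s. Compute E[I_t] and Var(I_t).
E[I_t] = 0; Var(I_t) = 49*t/50 + 49*sin(3*t)/150

The Itô integral of a deterministic integrand f(s) has mean 0 because each increment f(s) * (B_{s+ds} - B_s) has mean 0. By the Itô isometry:
  Var( int_0^t f(s) dB_s ) = E[ (int_0^t f(s) dB_s)^2 ] = int_0^t f(s)^2 ds.
Here f(s) = 7*cos(3*s/2)/5, so f(s)^2 = 49*cos(3*s/2)^2/25. Integrate:
  int_0^t (49*cos(3*s/2)^2/25) ds = 49*t/50 + 49*sin(3*t)/150.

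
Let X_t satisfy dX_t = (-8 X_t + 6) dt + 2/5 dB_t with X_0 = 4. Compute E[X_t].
E[X_t] = 3/4 + 13*exp(-8*t)/4

Taking expectations and using E[dB_t] = 0, the mean m(t) = E[X_t] satisfies the ODE m'(t) = a m(t) + b with m(0) = x_0. With a = -8, b = 6, x_0 = 4, the solution is
  m(t) = x_0 * exp(a t) + (b/a) * (exp(a t) - 1)
       = 4 * exp((-8) t) + (6/(-8)) * (exp((-8) t) - 1)
       = 3/4 + 13*exp(-8*t)/4.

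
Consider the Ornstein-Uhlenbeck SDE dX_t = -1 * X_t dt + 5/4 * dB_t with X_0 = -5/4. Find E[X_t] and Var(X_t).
E[X_t] = -5*exp(-t)/4; Var(X_t) = 25/32 - 25*exp(-2*t)/32

The OU SDE dX = -theta X dt + sigma dB admits the integrating factor exp(theta t): d(exp(theta t) X_t) = sigma exp(theta t) dB_t. Integrating from 0 to t:
  X_t = x_0 * exp(-theta t) + sigma * int_0^t exp(-theta (t-s)) dB_s.
The Itô integral has mean 0 and (by the Itô isometry) variance sigma^2 * int_0^t exp(-2 theta (t - s)) ds = sigma^2 * (1 - exp(-2 theta t)) / (2 theta).
With theta = 1, sigma = 5/4, x_0 = -5/4:
  E[X_t] = -5/4 * exp(-1 t) = -5*exp(-t)/4
  Var(X_t) = (5/4)^2 * (1 - exp(-2*1 t)) / (2 * 1) = 25/32 - 25*exp(-2*t)/32.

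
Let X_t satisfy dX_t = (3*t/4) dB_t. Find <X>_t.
<X>_t = 3*t^3/16

For an Itô process dX_t = a(t) dt + b(t) dB_t, the quadratic variation is <X>_t = int_0^t b(s)^2 ds (the drift term does not contribute). Here b(s) = 3*s/4, so
  b(s)^2 = 9*s^2/16.
Integrating from 0 to t:
  <X>_t = int_0^t (9*s^2/16) ds = 3*t^3/16.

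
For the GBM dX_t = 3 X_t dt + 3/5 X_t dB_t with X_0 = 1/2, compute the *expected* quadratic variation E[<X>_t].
E[<X>_t] = 3*exp(159*t/25)/212 - 3/212

<X>_t = int_0^t ((3/5) * X_s)^2 ds. Taking expectation inside the integral: E[<X>_t] = (3/5)^2 * int_0^t E[X_s^2] ds. For GBM, E[X_s^2] = x_0^2 * exp((2 mu + sigma^2) s). Integrating:
  E[<X>_t] = (3/5)^2 * (1/2)^2 * (exp((2*3 + (3/5)^2) t) - 1) / (2*3 + (3/5)^2)
           = (3/5)^2 * (1/2)^2 * (exp((159/25) t) - 1) / (159/25) = 3*exp(159*t/25)/212 - 3/212.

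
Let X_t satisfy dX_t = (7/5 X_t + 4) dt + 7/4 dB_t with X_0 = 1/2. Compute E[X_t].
E[X_t] = 47*exp(7*t/5)/14 - 20/7

Taking expectations and using E[dB_t] = 0, the mean m(t) = E[X_t] satisfies the ODE m'(t) = a m(t) + b with m(0) = x_0. With a = 7/5, b = 4, x_0 = 1/2, the solution is
  m(t) = x_0 * exp(a t) + (b/a) * (exp(a t) - 1)
       = (1/2) * exp((7/5) t) + (4/(7/5)) * (exp((7/5) t) - 1)
       = 47*exp(7*t/5)/14 - 20/7.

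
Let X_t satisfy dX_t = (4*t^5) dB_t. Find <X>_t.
<X>_t = 16*t^11/11

For an Itô process dX_t = a(t) dt + b(t) dB_t, the quadratic variation is <X>_t = int_0^t b(s)^2 ds (the drift term does not contribute). Here b(s) = 4*s^5, so
  b(s)^2 = 16*s^10.
Integrating from 0 to t:
  <X>_t = int_0^t (16*s^10) ds = 16*t^11/11.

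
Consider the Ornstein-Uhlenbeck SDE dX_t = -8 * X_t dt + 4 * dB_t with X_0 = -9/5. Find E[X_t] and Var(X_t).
E[X_t] = -9*exp(-8*t)/5; Var(X_t) = 1 - exp(-16*t)

The OU SDE dX = -theta X dt + sigma dB admits the integrating factor exp(theta t): d(exp(theta t) X_t) = sigma exp(theta t) dB_t. Integrating from 0 to t:
  X_t = x_0 * exp(-theta t) + sigma * int_0^t exp(-theta (t-s)) dB_s.
The Itô integral has mean 0 and (by the Itô isometry) variance sigma^2 * int_0^t exp(-2 theta (t - s)) ds = sigma^2 * (1 - exp(-2 theta t)) / (2 theta).
With theta = 8, sigma = 4, x_0 = -9/5:
  E[X_t] = -9/5 * exp(-8 t) = -9*exp(-8*t)/5
  Var(X_t) = (4)^2 * (1 - exp(-2*8 t)) / (2 * 8) = 1 - exp(-16*t).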